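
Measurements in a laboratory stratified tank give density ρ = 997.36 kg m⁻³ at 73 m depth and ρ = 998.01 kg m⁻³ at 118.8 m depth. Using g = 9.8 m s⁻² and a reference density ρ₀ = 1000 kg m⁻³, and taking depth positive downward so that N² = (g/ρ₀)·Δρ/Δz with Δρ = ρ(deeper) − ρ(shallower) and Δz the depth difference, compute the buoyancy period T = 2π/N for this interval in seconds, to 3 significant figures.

Δρ = 998.01 − 997.36 = 0.65 kg m⁻³ over Δz = 118.8 − 73 = 45.8 m.
N² = (9.8/1000) × (0.65/45.8) = 1.3908 × 10⁻⁴ s⁻².
N = √(1.3908 × 10⁻⁴) = 0.011793 rad s⁻¹, so T = 2π/N = 532.79 s ≈ 533 s.

533 s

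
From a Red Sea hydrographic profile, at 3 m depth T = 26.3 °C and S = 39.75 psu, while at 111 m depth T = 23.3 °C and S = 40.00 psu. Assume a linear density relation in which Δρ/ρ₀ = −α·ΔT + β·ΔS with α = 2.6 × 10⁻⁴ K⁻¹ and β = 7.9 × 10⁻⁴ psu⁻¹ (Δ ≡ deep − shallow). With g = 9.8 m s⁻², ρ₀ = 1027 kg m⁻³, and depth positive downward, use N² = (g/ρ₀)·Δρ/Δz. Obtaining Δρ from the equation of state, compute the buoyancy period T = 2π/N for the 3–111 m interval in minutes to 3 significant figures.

11.1 min

ΔT = -3.0 K, ΔS = +0.25 psu (deep − shallow).
Δρ/ρ₀ = −αΔT + βΔS = 7.80 × 10⁻⁴ + 1.975 × 10⁻⁴ = 9.775 × 10⁻⁴, so Δρ ≈ 1.004 kg m⁻³.
N² = (g/ρ₀)·Δρ/Δz = g·(Δρ/ρ₀)/Δz = 9.8 × 9.775 × 10⁻⁴ / 108 = 8.8699 × 10⁻⁵ s⁻².
N = √(8.8699 × 10⁻⁵) = 9.4180 × 10⁻³ rad s⁻¹ → T = 2π/N = 667.15 s = 11.119 min ≈ 11.1 min.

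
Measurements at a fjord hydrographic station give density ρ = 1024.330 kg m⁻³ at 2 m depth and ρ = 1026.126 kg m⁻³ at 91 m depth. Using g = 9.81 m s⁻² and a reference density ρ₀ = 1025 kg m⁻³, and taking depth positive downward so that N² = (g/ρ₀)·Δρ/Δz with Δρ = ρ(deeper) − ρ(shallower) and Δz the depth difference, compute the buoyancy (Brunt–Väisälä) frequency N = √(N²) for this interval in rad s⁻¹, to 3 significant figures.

0.0139 rad s⁻¹

Δρ = 1026.126 − 1024.330 = 1.796 kg m⁻³ over Δz = 91 − 2 = 89 m.
N² = (9.81/1025) × (1.796/89) = 1.9314 × 10⁻⁴ s⁻².
N = √(1.9314 × 10⁻⁴) = 0.013897 rad s⁻¹ ≈ 0.0139 rad s⁻¹.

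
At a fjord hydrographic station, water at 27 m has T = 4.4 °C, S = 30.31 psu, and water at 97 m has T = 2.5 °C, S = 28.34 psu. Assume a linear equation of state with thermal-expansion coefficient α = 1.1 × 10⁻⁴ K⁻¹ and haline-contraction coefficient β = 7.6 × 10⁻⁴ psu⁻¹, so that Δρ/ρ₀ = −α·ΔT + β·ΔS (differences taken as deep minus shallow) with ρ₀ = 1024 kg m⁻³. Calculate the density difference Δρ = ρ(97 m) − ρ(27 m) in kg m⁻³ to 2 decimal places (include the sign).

ΔT = -1.9 K, ΔS = -1.97 psu (deep − shallow).
Δρ/ρ₀ = −(1.1 × 10⁻⁴)(-1.9) + (7.6 × 10⁻⁴)(-1.97) = -1.2882 × 10⁻³.
Δρ = 1024 × (-1.2882 × 10⁻³) = -1.32 kg m⁻³.
Negative Δρ: lighter below, statically unstable.

-1.32 kg m⁻³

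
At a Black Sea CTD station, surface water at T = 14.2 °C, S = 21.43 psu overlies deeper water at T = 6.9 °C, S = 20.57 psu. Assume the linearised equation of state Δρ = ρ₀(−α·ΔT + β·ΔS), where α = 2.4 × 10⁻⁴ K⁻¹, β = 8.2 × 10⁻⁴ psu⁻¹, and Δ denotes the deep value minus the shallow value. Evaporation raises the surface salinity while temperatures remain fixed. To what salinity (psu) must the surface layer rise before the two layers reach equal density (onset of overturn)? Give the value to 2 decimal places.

22.71 psu

Neutral buoyancy requires −α(T_deep − T_surf) + β(S_deep − S_surf′) = 0.
S_surf′ = S_deep − (α/β)·ΔT = 20.57 − (2.4 × 10⁻⁴/8.2 × 10⁻⁴)·(-7.3) = 22.7066 psu.
Increase required: 22.7066 − 21.43 = 1.2766 psu.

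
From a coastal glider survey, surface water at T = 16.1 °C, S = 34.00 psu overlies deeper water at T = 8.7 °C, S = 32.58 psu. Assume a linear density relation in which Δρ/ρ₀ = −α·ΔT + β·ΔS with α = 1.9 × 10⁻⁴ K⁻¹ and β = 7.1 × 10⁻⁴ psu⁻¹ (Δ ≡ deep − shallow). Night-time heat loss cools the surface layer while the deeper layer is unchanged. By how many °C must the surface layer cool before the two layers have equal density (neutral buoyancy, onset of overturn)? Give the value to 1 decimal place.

2.1 °C

Neutral buoyancy requires Δρ = 0, i.e. −α(T_deep − T_surf′) + β(S_deep − S_surf) = 0.
T_surf′ = T_deep − (β/α)·ΔS = 8.7 − (7.1 × 10⁻⁴/1.9 × 10⁻⁴)·(-1.42) = 14.006 °C.
Cooling required: 16.1 − (14.006) = 2.094 °C.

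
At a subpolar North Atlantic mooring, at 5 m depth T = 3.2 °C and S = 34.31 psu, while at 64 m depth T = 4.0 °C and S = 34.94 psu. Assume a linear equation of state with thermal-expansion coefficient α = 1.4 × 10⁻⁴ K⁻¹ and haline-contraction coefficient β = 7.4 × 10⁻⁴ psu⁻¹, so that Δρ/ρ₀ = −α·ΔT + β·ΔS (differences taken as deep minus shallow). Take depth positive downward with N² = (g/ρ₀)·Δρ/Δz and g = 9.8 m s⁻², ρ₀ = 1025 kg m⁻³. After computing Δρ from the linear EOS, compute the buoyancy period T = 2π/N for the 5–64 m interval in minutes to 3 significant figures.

ΔT = +0.8 K, ΔS = +0.63 psu (deep − shallow).
Δρ/ρ₀ = −αΔT + βΔS = -1.12 × 10⁻⁴ + 4.662 × 10⁻⁴ = 3.542 × 10⁻⁴, so Δρ ≈ 0.3631 kg m⁻³.
N² = (g/ρ₀)·Δρ/Δz = g·(Δρ/ρ₀)/Δz = 9.8 × 3.542 × 10⁻⁴ / 59 = 5.8833 × 10⁻⁵ s⁻².
N = √(5.8833 × 10⁻⁵) = 7.6703 × 10⁻³ rad s⁻¹ → T = 2π/N = 819.16 s = 13.653 min ≈ 13.7 min.

13.7 min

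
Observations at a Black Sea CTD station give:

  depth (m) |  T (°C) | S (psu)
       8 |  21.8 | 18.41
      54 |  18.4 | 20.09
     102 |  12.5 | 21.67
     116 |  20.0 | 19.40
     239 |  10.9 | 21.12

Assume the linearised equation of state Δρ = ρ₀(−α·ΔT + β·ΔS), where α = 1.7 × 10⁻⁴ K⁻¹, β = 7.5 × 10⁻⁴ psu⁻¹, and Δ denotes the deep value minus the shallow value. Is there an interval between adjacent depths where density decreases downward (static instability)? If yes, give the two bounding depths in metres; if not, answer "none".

Evaluate Δρ/ρ₀ = −αΔT + βΔS across each adjacent pair:
  8–54 m: −αΔT+βΔS = −(1.7 × 10⁻⁴)(-3.4)+(7.5 × 10⁻⁴)(+1.68) = 1.8 × 10⁻³ → stable
  54–102 m: −αΔT+βΔS = −(1.7 × 10⁻⁴)(-5.9)+(7.5 × 10⁻⁴)(+1.58) = 2.2 × 10⁻³ → stable
  102–116 m: −αΔT+βΔS = −(1.7 × 10⁻⁴)(+7.5)+(7.5 × 10⁻⁴)(-2.27) = -3.0 × 10⁻³ → UNSTABLE
  116–239 m: −αΔT+βΔS = −(1.7 × 10⁻⁴)(-9.1)+(7.5 × 10⁻⁴)(+1.72) = 2.8 × 10⁻³ → stable
The 102–116 m interval has Δρ < 0: lighter water underlies denser water.

102–116 m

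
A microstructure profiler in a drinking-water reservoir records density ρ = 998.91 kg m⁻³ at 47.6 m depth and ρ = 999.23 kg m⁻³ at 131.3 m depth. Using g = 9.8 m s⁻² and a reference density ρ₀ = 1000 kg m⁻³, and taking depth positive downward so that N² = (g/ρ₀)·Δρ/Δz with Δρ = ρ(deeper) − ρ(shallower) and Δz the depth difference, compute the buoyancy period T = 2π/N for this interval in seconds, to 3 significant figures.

1.03 × 10³ s

Δρ = 999.23 − 998.91 = 0.32 kg m⁻³ over Δz = 131.3 − 47.6 = 83.7 m.
N² = (9.8/1000) × (0.32/83.7) = 3.7467 × 10⁻⁵ s⁻².
N = √(3.7467 × 10⁻⁵) = 6.1210 × 10⁻³ rad s⁻¹, so T = 2π/N = 1.0265 × 10³ s ≈ 1.03 × 10³ s.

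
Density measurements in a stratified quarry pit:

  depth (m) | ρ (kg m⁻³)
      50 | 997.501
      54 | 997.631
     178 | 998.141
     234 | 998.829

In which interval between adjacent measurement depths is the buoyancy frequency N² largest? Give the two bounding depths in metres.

Compute the density gradient over each adjacent pair:
  50–54 m: Δρ/Δz = 0.130/4 = 0.033 kg m⁻⁴
  54–178 m: Δρ/Δz = 0.510/124 = 4.1 × 10⁻³ kg m⁻⁴
  178–234 m: Δρ/Δz = 0.688/56 = 0.012 kg m⁻⁴
The largest gradient is in the 50–54 m interval — the pycnocline.

50–54 m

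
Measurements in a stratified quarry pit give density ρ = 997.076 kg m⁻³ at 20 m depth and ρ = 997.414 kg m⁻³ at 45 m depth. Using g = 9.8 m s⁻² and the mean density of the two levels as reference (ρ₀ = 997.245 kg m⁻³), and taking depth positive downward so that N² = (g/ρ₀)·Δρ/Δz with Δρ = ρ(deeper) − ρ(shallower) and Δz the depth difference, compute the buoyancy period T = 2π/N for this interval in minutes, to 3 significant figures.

9.09 min

Δρ = 997.414 − 997.076 = 0.338 kg m⁻³ over Δz = 45 − 20 = 25 m.
N² = (9.8/997.245) × (0.338/25) = 1.3286 × 10⁻⁴ s⁻².
N = √(1.3286 × 10⁻⁴) = 0.011526 rad s⁻¹, so T = 2π/N = 545.13 s = 9.0855 min ≈ 9.09 min.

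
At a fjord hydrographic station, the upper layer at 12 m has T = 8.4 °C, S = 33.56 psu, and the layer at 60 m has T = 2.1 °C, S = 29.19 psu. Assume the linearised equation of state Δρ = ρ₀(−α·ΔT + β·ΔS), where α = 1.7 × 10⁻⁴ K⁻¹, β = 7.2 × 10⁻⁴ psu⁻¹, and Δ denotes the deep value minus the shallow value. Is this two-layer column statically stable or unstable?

ΔT = 2.1 − 8.4 = -6.3 K and ΔS = 29.19 − 33.56 = -4.37 psu (deep − shallow).
−αΔT = 1.071 × 10⁻³; βΔS = -3.1464 × 10⁻³; sum Δρ/ρ₀ = -2.0754 × 10⁻³.
Δρ/ρ₀ < 0, so Δρ < 0: deeper water is lighter → statically unstable; the column would overturn.

unstable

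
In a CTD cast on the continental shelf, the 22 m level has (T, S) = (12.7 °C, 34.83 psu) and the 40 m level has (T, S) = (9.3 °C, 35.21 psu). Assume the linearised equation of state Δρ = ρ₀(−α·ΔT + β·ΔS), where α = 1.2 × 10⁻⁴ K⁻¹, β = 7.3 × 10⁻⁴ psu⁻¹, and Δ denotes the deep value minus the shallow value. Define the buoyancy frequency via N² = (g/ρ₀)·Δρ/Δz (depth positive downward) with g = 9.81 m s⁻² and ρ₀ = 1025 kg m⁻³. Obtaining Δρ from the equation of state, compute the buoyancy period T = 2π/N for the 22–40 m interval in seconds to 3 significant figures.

ΔT = -3.4 K, ΔS = +0.38 psu (deep − shallow).
Δρ/ρ₀ = −αΔT + βΔS = 4.08 × 10⁻⁴ + 2.774 × 10⁻⁴ = 6.854 × 10⁻⁴, so Δρ ≈ 0.7025 kg m⁻³.
N² = (g/ρ₀)·Δρ/Δz = g·(Δρ/ρ₀)/Δz = 9.81 × 6.854 × 10⁻⁴ / 18 = 3.7354 × 10⁻⁴ s⁻².
N = √(3.7354 × 10⁻⁴) = 0.019327 rad s⁻¹ → T = 2π/N = 325.10 s ≈ 325 s.

325 s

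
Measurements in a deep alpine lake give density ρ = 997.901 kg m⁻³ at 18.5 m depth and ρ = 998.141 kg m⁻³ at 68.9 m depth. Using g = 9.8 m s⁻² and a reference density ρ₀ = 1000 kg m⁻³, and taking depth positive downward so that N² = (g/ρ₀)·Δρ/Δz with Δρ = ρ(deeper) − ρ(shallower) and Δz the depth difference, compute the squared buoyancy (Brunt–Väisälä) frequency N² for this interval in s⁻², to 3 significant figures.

Δρ = 998.141 − 997.901 = 0.240 kg m⁻³ over Δz = 68.9 − 18.5 = 50.4 m.
N² = (9.8/1000) × (0.240/50.4) = 4.6667 × 10⁻⁵ s⁻² ≈ 4.67 × 10⁻⁵ s⁻².
Since Δρ > 0 the layer is stably stratified.

4.67 × 10⁻⁵ s⁻²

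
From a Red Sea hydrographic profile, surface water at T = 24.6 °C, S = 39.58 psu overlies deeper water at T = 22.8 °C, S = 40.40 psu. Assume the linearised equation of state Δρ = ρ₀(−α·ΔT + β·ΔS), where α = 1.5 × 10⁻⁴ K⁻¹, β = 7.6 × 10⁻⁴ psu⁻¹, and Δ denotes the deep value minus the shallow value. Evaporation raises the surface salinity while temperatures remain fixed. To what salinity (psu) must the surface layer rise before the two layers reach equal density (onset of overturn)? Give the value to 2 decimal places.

40.76 psu

Neutral buoyancy requires −α(T_deep − T_surf) + β(S_deep − S_surf′) = 0.
S_surf′ = S_deep − (α/β)·ΔT = 40.40 − (1.5 × 10⁻⁴/7.6 × 10⁻⁴)·(-1.8) = 40.7553 psu.
Increase required: 40.7553 − 39.58 = 1.1753 psu.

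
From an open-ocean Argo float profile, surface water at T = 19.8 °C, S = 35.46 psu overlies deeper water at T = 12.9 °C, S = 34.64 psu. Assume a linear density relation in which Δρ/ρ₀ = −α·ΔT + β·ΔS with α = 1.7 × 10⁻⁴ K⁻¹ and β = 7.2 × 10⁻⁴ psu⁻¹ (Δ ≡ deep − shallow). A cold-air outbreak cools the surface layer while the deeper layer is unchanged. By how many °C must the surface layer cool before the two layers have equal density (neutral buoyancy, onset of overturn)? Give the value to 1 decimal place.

Neutral buoyancy requires Δρ = 0, i.e. −α(T_deep − T_surf′) + β(S_deep − S_surf) = 0.
T_surf′ = T_deep − (β/α)·ΔS = 12.9 − (7.2 × 10⁻⁴/1.7 × 10⁻⁴)·(-0.82) = 16.373 °C.
Cooling required: 19.8 − (16.373) = 3.427 °C.

3.4 °C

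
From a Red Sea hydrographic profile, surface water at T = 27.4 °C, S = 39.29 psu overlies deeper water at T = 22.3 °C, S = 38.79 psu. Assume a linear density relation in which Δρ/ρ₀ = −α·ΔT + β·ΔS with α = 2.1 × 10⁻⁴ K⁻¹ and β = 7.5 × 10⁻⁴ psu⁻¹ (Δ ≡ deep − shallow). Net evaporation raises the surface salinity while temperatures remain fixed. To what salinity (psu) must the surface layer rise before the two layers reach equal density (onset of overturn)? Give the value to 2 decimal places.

Neutral buoyancy requires −α(T_deep − T_surf) + β(S_deep − S_surf′) = 0.
S_surf′ = S_deep − (α/β)·ΔT = 38.79 − (2.1 × 10⁻⁴/7.5 × 10⁻⁴)·(-5.1) = 40.2180 psu.
Increase required: 40.2180 − 39.29 = 0.9280 psu.

40.22 psu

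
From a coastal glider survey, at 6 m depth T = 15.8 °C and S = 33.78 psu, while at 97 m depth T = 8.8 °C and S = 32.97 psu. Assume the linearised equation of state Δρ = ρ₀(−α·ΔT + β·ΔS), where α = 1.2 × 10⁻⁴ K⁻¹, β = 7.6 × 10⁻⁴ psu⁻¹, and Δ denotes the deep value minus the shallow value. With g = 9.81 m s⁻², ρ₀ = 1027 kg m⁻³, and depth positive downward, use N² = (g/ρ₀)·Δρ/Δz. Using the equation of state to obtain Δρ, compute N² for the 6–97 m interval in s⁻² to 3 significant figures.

2.42 × 10⁻⁵ s⁻²

ΔT = -7.0 K, ΔS = -0.81 psu (deep − shallow).
Δρ/ρ₀ = −αΔT + βΔS = 8.40 × 10⁻⁴ − 6.156 × 10⁻⁴ = 2.244 × 10⁻⁴, so Δρ ≈ 0.2305 kg m⁻³.
N² = (g/ρ₀)·Δρ/Δz = g·(Δρ/ρ₀)/Δz = 9.81 × 2.244 × 10⁻⁴ / 91 = 2.4191 × 10⁻⁵ s⁻² ≈ 2.42 × 10⁻⁵ s⁻².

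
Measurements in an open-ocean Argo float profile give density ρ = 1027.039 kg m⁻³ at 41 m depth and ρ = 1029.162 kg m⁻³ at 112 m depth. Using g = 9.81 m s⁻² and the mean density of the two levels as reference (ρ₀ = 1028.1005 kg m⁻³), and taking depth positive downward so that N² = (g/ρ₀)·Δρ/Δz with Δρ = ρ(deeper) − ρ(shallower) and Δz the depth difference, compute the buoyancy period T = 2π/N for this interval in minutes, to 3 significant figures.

Δρ = 1029.162 − 1027.039 = 2.123 kg m⁻³ over Δz = 112 − 41 = 71 m.
N² = (9.81/1028.1005) × (2.123/71) = 2.8532 × 10⁻⁴ s⁻².
N = √(2.8532 × 10⁻⁴) = 0.016891 rad s⁻¹, so T = 2π/N = 371.98 s = 6.1997 min ≈ 6.20 min.

6.20 min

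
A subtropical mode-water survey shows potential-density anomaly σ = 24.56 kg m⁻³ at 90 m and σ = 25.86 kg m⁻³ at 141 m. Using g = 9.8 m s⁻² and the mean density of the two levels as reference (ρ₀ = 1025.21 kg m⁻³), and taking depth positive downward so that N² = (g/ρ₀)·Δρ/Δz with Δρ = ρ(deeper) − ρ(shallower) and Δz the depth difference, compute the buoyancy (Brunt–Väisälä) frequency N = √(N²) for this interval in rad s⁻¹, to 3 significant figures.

0.0156 rad s⁻¹

Δρ = 1025.86 − 1024.56 = 1.30 kg m⁻³ over Δz = 141 − 90 = 51 m.
N² = (9.8/1025.21) × (1.30/51) = 2.4366 × 10⁻⁴ s⁻².
N = √(2.4366 × 10⁻⁴) = 0.015610 rad s⁻¹ ≈ 0.0156 rad s⁻¹.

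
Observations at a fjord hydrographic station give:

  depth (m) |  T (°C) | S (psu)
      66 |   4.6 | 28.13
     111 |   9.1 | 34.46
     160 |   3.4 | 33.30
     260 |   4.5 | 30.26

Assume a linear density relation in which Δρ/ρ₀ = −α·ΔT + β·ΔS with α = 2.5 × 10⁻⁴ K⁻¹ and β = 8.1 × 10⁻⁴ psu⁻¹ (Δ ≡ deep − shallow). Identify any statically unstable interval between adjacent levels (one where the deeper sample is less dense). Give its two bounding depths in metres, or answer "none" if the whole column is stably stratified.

160–260 m

Evaluate Δρ/ρ₀ = −αΔT + βΔS across each adjacent pair:
  66–111 m: −αΔT+βΔS = −(2.5 × 10⁻⁴)(+4.5)+(8.1 × 10⁻⁴)(+6.33) = 4.0 × 10⁻³ → stable
  111–160 m: −αΔT+βΔS = −(2.5 × 10⁻⁴)(-5.7)+(8.1 × 10⁻⁴)(-1.16) = 4.9 × 10⁻⁴ → stable
  160–260 m: −αΔT+βΔS = −(2.5 × 10⁻⁴)(+1.1)+(8.1 × 10⁻⁴)(-3.04) = -2.7 × 10⁻³ → UNSTABLE
The 160–260 m interval has Δρ < 0: lighter water underlies denser water.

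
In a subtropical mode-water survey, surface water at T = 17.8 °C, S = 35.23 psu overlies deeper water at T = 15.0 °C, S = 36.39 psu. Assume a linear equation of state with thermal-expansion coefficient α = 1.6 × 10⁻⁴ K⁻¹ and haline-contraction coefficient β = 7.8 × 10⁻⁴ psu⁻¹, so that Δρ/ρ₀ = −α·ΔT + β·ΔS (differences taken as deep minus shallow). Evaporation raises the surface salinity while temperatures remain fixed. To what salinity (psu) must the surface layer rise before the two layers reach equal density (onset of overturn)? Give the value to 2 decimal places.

Neutral buoyancy requires −α(T_deep − T_surf) + β(S_deep − S_surf′) = 0.
S_surf′ = S_deep − (α/β)·ΔT = 36.39 − (1.6 × 10⁻⁴/7.8 × 10⁻⁴)·(-2.8) = 36.9644 psu.
Increase required: 36.9644 − 35.23 = 1.7344 psu.

36.96 psu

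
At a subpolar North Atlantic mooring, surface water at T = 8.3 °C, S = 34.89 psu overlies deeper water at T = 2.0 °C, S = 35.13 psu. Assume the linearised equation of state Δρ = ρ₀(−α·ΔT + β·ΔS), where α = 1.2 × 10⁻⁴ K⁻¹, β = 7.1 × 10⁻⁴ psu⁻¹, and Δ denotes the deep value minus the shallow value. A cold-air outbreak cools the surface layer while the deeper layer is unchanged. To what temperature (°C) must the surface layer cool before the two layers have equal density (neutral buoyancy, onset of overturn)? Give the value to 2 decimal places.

0.58 °C

Neutral buoyancy requires Δρ = 0, i.e. −α(T_deep − T_surf′) + β(S_deep − S_surf) = 0.
T_surf′ = T_deep − (β/α)·ΔS = 2.0 − (7.1 × 10⁻⁴/1.2 × 10⁻⁴)·(+0.24) = 0.5800 °C.
Cooling required: 8.3 − (0.5800) = 7.7200 °C.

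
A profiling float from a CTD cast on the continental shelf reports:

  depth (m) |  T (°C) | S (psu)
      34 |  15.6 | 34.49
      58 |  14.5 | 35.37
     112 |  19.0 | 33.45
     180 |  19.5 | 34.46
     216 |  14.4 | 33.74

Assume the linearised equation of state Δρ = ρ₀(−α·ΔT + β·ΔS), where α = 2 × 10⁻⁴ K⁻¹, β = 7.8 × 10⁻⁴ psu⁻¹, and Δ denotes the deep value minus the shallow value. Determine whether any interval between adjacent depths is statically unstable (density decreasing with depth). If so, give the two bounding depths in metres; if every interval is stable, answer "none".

Evaluate Δρ/ρ₀ = −αΔT + βΔS across each adjacent pair:
  34–58 m: −αΔT+βΔS = −(2 × 10⁻⁴)(-1.1)+(7.8 × 10⁻⁴)(+0.88) = 9.1 × 10⁻⁴ → stable
  58–112 m: −αΔT+βΔS = −(2 × 10⁻⁴)(+4.5)+(7.8 × 10⁻⁴)(-1.92) = -2.4 × 10⁻³ → UNSTABLE
  112–180 m: −αΔT+βΔS = −(2 × 10⁻⁴)(+0.5)+(7.8 × 10⁻⁴)(+1.01) = 6.9 × 10⁻⁴ → stable
  180–216 m: −αΔT+βΔS = −(2 × 10⁻⁴)(-5.1)+(7.8 × 10⁻⁴)(-0.72) = 4.6 × 10⁻⁴ → stable
The 58–112 m interval has Δρ < 0: lighter water underlies denser water.

58–112 m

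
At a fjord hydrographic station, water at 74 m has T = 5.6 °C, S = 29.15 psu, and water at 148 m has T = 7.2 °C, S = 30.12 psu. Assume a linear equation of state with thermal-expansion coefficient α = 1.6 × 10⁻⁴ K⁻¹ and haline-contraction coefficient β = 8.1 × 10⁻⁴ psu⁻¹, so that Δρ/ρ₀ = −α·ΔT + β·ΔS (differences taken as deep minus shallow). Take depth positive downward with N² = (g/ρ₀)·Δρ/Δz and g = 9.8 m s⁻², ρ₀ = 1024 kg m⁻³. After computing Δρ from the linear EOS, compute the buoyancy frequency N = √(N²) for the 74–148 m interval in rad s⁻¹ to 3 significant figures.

ΔT = +1.6 K, ΔS = +0.97 psu (deep − shallow).
Δρ/ρ₀ = −αΔT + βΔS = -2.56 × 10⁻⁴ + 7.857 × 10⁻⁴ = 5.297 × 10⁻⁴, so Δρ ≈ 0.5424 kg m⁻³.
N² = (g/ρ₀)·Δρ/Δz = g·(Δρ/ρ₀)/Δz = 9.8 × 5.297 × 10⁻⁴ / 74 = 7.0149 × 10⁻⁵ s⁻².
N = √(7.0149 × 10⁻⁵) = 8.3755 × 10⁻³ rad s⁻¹ ≈ 8.38 × 10⁻³ rad s⁻¹.

8.38 × 10⁻³ rad s⁻¹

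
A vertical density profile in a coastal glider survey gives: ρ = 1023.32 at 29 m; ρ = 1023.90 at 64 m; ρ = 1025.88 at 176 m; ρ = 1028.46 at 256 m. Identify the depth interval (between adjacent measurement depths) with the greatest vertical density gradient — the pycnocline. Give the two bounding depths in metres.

176–256 m

Compute the density gradient over each adjacent pair:
  29–64 m: Δρ/Δz = 0.58/35 = 0.017 kg m⁻⁴
  64–176 m: Δρ/Δz = 1.98/112 = 0.018 kg m⁻⁴
  176–256 m: Δρ/Δz = 2.58/80 = 0.032 kg m⁻⁴
The largest gradient is in the 176–256 m interval — the pycnocline.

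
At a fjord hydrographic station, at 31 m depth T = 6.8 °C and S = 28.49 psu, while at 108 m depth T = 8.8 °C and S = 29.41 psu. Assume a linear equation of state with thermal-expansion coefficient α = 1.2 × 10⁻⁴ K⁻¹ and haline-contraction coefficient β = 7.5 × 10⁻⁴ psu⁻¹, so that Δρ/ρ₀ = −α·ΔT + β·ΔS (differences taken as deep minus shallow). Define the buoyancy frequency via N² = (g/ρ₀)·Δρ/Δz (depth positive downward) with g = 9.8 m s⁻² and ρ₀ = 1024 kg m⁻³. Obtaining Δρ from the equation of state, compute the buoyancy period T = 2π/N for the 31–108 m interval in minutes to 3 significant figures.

13.8 min

ΔT = +2.0 K, ΔS = +0.92 psu (deep − shallow).
Δρ/ρ₀ = −αΔT + βΔS = -2.40 × 10⁻⁴ + 6.90 × 10⁻⁴ = 4.50 × 10⁻⁴, so Δρ ≈ 0.4608 kg m⁻³.
N² = (g/ρ₀)·Δρ/Δz = g·(Δρ/ρ₀)/Δz = 9.8 × 4.50 × 10⁻⁴ / 77 = 5.7273 × 10⁻⁵ s⁻².
N = √(5.7273 × 10⁻⁵) = 7.5679 × 10⁻³ rad s⁻¹ → T = 2π/N = 830.24 s = 13.837 min ≈ 13.8 min.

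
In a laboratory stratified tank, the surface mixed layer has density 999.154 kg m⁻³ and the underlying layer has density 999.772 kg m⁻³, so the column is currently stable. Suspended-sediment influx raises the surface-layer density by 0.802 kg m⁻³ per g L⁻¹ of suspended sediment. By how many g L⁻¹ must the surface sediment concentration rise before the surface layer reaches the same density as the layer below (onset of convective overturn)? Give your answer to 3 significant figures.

Density deficit of the surface layer: 999.772 − 999.154 = 0.618 kg m⁻³.
Required change = 0.618 / 0.802 = 0.771 g L⁻¹.

0.771 g L⁻¹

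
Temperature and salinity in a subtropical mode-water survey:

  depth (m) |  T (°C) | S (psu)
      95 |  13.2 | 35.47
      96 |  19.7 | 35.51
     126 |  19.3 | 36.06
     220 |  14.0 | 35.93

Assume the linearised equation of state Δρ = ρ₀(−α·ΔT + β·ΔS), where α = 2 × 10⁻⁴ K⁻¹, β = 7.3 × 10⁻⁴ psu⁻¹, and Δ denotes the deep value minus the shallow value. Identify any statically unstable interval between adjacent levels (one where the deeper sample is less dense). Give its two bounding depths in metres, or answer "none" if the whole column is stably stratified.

Evaluate Δρ/ρ₀ = −αΔT + βΔS across each adjacent pair:
  95–96 m: −αΔT+βΔS = −(2 × 10⁻⁴)(+6.5)+(7.3 × 10⁻⁴)(+0.04) = -1.3 × 10⁻³ → UNSTABLE
  96–126 m: −αΔT+βΔS = −(2 × 10⁻⁴)(-0.4)+(7.3 × 10⁻⁴)(+0.55) = 4.8 × 10⁻⁴ → stable
  126–220 m: −αΔT+βΔS = −(2 × 10⁻⁴)(-5.3)+(7.3 × 10⁻⁴)(-0.13) = 9.7 × 10⁻⁴ → stable
The 95–96 m interval has Δρ < 0: lighter water underlies denser water.

95–96 m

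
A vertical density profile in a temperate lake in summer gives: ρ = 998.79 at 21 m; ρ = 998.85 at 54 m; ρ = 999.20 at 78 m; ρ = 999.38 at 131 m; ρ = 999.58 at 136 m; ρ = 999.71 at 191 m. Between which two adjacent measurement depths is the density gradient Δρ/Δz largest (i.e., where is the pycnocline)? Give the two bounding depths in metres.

131–136 m

Compute the density gradient over each adjacent pair:
  21–54 m: Δρ/Δz = 0.06/33 = 1.8 × 10⁻³ kg m⁻⁴
  54–78 m: Δρ/Δz = 0.35/24 = 0.015 kg m⁻⁴
  78–131 m: Δρ/Δz = 0.18/53 = 3.4 × 10⁻³ kg m⁻⁴
  131–136 m: Δρ/Δz = 0.20/5 = 0.040 kg m⁻⁴
  136–191 m: Δρ/Δz = 0.13/55 = 2.4 × 10⁻³ kg m⁻⁴
The largest gradient is in the 131–136 m interval — the pycnocline.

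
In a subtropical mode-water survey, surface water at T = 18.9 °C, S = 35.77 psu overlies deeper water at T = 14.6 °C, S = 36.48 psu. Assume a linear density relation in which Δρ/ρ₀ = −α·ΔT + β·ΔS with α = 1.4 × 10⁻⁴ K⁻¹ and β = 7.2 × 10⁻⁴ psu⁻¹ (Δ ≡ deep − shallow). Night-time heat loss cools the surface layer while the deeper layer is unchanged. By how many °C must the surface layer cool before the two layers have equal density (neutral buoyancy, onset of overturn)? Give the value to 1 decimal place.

8.0 °C

Neutral buoyancy requires Δρ = 0, i.e. −α(T_deep − T_surf′) + β(S_deep − S_surf) = 0.
T_surf′ = T_deep − (β/α)·ΔS = 14.6 − (7.2 × 10⁻⁴/1.4 × 10⁻⁴)·(+0.71) = 10.949 °C.
Cooling required: 18.9 − (10.949) = 7.951 °C.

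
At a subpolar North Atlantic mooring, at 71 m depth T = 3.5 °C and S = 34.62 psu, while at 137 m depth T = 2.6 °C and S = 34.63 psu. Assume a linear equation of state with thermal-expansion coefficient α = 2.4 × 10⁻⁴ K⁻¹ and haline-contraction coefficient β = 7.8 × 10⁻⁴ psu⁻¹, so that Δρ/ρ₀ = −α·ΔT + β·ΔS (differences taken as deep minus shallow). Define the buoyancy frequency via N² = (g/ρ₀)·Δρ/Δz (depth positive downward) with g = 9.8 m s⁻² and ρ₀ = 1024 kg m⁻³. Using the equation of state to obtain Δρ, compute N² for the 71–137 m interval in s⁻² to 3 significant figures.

ΔT = -0.9 K, ΔS = +0.01 psu (deep − shallow).
Δρ/ρ₀ = −αΔT + βΔS = 2.16 × 10⁻⁴ + 7.80 × 10⁻⁶ = 2.238 × 10⁻⁴, so Δρ ≈ 0.2292 kg m⁻³.
N² = (g/ρ₀)·Δρ/Δz = g·(Δρ/ρ₀)/Δz = 9.8 × 2.238 × 10⁻⁴ / 66 = 3.3231 × 10⁻⁵ s⁻² ≈ 3.32 × 10⁻⁵ s⁻².

3.32 × 10⁻⁵ s⁻²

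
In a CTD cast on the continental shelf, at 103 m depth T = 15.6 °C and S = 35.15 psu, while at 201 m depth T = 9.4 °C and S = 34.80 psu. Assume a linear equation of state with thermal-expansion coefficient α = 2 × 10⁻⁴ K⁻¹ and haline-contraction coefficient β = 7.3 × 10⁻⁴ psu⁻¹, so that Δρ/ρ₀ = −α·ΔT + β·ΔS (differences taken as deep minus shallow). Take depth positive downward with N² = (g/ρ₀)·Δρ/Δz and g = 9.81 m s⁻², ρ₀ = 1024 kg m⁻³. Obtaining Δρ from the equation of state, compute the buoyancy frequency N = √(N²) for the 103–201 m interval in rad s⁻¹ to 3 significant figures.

ΔT = -6.2 K, ΔS = -0.35 psu (deep − shallow).
Δρ/ρ₀ = −αΔT + βΔS = 1.24 × 10⁻³ − 2.555 × 10⁻⁴ = 9.845 × 10⁻⁴, so Δρ ≈ 1.008 kg m⁻³.
N² = (g/ρ₀)·Δρ/Δz = g·(Δρ/ρ₀)/Δz = 9.81 × 9.845 × 10⁻⁴ / 98 = 9.8550 × 10⁻⁵ s⁻².
N = √(9.8550 × 10⁻⁵) = 9.9272 × 10⁻³ rad s⁻¹ ≈ 9.93 × 10⁻³ rad s⁻¹.

9.93 × 10⁻³ rad s⁻¹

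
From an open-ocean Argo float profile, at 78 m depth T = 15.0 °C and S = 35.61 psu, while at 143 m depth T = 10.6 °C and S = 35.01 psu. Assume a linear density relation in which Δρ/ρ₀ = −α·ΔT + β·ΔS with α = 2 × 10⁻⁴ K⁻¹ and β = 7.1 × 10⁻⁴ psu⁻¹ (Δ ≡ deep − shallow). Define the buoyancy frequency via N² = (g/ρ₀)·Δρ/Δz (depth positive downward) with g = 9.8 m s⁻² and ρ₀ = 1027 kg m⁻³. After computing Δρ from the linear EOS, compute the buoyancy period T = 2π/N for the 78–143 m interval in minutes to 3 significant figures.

12.7 min

ΔT = -4.4 K, ΔS = -0.60 psu (deep − shallow).
Δρ/ρ₀ = −αΔT + βΔS = 8.80 × 10⁻⁴ − 4.26 × 10⁻⁴ = 4.54 × 10⁻⁴, so Δρ ≈ 0.4663 kg m⁻³.
N² = (g/ρ₀)·Δρ/Δz = g·(Δρ/ρ₀)/Δz = 9.8 × 4.54 × 10⁻⁴ / 65 = 6.8449 × 10⁻⁵ s⁻².
N = √(6.8449 × 10⁻⁵) = 8.2734 × 10⁻³ rad s⁻¹ → T = 2π/N = 759.44 s = 12.657 min ≈ 12.7 min.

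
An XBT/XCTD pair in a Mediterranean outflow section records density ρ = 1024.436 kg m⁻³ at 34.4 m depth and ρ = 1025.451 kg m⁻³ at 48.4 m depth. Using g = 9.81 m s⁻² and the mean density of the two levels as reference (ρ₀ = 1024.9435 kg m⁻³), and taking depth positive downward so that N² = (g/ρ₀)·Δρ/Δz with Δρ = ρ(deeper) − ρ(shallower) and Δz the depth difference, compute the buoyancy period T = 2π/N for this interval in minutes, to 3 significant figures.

Δρ = 1025.451 − 1024.436 = 1.015 kg m⁻³ over Δz = 48.4 − 34.4 = 14 m.
N² = (9.81/1024.9435) × (1.015/14) = 6.9392 × 10⁻⁴ s⁻².
N = √(6.9392 × 10⁻⁴) = 0.026342 rad s⁻¹, so T = 2π/N = 238.52 s = 3.9753 min ≈ 3.98 min.
N² > 0, so the interval is statically stable.

3.98 min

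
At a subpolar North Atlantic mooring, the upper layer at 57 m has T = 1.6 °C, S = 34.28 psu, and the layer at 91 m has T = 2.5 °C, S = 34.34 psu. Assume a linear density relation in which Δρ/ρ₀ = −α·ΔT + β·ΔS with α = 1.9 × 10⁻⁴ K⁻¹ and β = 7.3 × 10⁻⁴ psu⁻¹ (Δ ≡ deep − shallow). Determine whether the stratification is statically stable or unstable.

ΔT = 2.5 − 1.6 = +0.9 K and ΔS = 34.34 − 34.28 = +0.06 psu (deep − shallow).
−αΔT = -1.71 × 10⁻⁴; βΔS = 4.38 × 10⁻⁵; sum Δρ/ρ₀ = -1.272 × 10⁻⁴.
Δρ/ρ₀ < 0, so Δρ < 0: deeper water is lighter → statically unstable; the column would overturn.

unstable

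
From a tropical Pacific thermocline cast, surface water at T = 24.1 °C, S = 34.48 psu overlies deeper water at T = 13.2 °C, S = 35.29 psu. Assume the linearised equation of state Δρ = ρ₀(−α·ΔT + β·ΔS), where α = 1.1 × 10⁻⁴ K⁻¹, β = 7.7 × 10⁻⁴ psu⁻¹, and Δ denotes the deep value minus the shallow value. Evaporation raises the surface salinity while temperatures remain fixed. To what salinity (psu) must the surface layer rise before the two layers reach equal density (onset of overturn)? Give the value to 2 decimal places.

Neutral buoyancy requires −α(T_deep − T_surf) + β(S_deep − S_surf′) = 0.
S_surf′ = S_deep − (α/β)·ΔT = 35.29 − (1.1 × 10⁻⁴/7.7 × 10⁻⁴)·(-10.9) = 36.8471 psu.
Increase required: 36.8471 − 34.48 = 2.3671 psu.

36.85 psu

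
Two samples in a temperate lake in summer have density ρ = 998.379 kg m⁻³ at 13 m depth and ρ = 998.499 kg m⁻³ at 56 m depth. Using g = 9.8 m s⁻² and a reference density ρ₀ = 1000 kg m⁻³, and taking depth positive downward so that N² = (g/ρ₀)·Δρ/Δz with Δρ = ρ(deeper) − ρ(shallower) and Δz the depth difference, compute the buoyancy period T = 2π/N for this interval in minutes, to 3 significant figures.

20.0 min

Δρ = 998.499 − 998.379 = 0.120 kg m⁻³ over Δz = 56 − 13 = 43 m.
N² = (9.8/1000) × (0.120/43) = 2.7349 × 10⁻⁵ s⁻².
N = √(2.7349 × 10⁻⁵) = 5.2296 × 10⁻³ rad s⁻¹, so T = 2π/N = 1.2015 × 10³ s = 20.025 min ≈ 20.0 min.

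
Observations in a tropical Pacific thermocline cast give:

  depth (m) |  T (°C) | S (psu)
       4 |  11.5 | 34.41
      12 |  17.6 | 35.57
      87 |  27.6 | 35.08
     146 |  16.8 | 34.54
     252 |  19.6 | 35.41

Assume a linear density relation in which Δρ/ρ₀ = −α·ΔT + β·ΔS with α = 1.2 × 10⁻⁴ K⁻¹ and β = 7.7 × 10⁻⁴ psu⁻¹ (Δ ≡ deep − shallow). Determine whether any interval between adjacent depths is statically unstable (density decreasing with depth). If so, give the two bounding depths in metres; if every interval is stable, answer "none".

12–87 m

Evaluate Δρ/ρ₀ = −αΔT + βΔS across each adjacent pair:
  4–12 m: −αΔT+βΔS = −(1.2 × 10⁻⁴)(+6.1)+(7.7 × 10⁻⁴)(+1.16) = 1.6 × 10⁻⁴ → stable
  12–87 m: −αΔT+βΔS = −(1.2 × 10⁻⁴)(+10.0)+(7.7 × 10⁻⁴)(-0.49) = -1.6 × 10⁻³ → UNSTABLE
  87–146 m: −αΔT+βΔS = −(1.2 × 10⁻⁴)(-10.8)+(7.7 × 10⁻⁴)(-0.54) = 8.8 × 10⁻⁴ → stable
  146–252 m: −αΔT+βΔS = −(1.2 × 10⁻⁴)(+2.8)+(7.7 × 10⁻⁴)(+0.87) = 3.3 × 10⁻⁴ → stable
The 12–87 m interval has Δρ < 0: lighter water underlies denser water.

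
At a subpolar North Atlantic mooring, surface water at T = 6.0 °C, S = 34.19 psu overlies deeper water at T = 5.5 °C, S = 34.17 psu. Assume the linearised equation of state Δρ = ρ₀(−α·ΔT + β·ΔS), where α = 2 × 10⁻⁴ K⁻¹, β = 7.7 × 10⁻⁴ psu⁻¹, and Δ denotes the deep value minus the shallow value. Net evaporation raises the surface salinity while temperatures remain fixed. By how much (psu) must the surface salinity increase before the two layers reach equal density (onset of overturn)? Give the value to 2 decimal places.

Neutral buoyancy requires −α(T_deep − T_surf) + β(S_deep − S_surf′) = 0.
S_surf′ = S_deep − (α/β)·ΔT = 34.17 − (2 × 10⁻⁴/7.7 × 10⁻⁴)·(-0.5) = 34.2999 psu.
Increase required: 34.2999 − 34.19 = 0.1099 psu.

0.11 psu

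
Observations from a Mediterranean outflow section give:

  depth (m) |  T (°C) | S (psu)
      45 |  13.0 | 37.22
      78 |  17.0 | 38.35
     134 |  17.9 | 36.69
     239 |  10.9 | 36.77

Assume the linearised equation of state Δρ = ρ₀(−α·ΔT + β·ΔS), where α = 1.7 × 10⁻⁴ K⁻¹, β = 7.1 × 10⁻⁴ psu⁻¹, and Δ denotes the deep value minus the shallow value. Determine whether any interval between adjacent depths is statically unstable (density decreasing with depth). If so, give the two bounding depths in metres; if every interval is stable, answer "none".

78–134 m

Evaluate Δρ/ρ₀ = −αΔT + βΔS across each adjacent pair:
  45–78 m: −αΔT+βΔS = −(1.7 × 10⁻⁴)(+4.0)+(7.1 × 10⁻⁴)(+1.13) = 1.2 × 10⁻⁴ → stable
  78–134 m: −αΔT+βΔS = −(1.7 × 10⁻⁴)(+0.9)+(7.1 × 10⁻⁴)(-1.66) = -1.3 × 10⁻³ → UNSTABLE
  134–239 m: −αΔT+βΔS = −(1.7 × 10⁻⁴)(-7.0)+(7.1 × 10⁻⁴)(+0.08) = 1.2 × 10⁻³ → stable
The 78–134 m interval has Δρ < 0: lighter water underlies denser water.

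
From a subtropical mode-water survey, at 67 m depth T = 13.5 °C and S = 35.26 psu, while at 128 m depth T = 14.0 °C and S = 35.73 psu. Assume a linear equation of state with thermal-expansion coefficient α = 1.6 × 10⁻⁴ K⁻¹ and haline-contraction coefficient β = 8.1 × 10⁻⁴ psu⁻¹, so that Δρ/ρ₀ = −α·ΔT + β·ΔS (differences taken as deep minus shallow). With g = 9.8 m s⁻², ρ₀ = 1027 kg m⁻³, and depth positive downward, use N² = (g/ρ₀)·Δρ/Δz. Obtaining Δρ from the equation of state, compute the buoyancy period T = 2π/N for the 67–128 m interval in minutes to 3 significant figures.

ΔT = +0.5 K, ΔS = +0.47 psu (deep − shallow).
Δρ/ρ₀ = −αΔT + βΔS = -8.00 × 10⁻⁵ + 3.807 × 10⁻⁴ = 3.007 × 10⁻⁴, so Δρ ≈ 0.3088 kg m⁻³.
N² = (g/ρ₀)·Δρ/Δz = g·(Δρ/ρ₀)/Δz = 9.8 × 3.007 × 10⁻⁴ / 61 = 4.8309 × 10⁻⁵ s⁻².
N = √(4.8309 × 10⁻⁵) = 6.9505 × 10⁻³ rad s⁻¹ → T = 2π/N = 903.99 s = 15.066 min ≈ 15.1 min.

15.1 min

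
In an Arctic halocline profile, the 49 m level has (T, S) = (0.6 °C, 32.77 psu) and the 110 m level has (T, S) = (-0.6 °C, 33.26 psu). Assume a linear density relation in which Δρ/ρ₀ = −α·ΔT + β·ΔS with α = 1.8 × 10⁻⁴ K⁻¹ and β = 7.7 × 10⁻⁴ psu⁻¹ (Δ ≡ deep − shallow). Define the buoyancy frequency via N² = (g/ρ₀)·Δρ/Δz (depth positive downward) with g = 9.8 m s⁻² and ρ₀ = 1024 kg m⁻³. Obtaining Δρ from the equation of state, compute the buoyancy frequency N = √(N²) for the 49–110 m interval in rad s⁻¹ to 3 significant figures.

9.76 × 10⁻³ rad s⁻¹

ΔT = -1.2 K, ΔS = +0.49 psu (deep − shallow).
Δρ/ρ₀ = −αΔT + βΔS = 2.16 × 10⁻⁴ + 3.773 × 10⁻⁴ = 5.933 × 10⁻⁴, so Δρ ≈ 0.6075 kg m⁻³.
N² = (g/ρ₀)·Δρ/Δz = g·(Δρ/ρ₀)/Δz = 9.8 × 5.933 × 10⁻⁴ / 61 = 9.5317 × 10⁻⁵ s⁻².
N = √(9.5317 × 10⁻⁵) = 9.7630 × 10⁻³ rad s⁻¹ ≈ 9.76 × 10⁻³ rad s⁻¹.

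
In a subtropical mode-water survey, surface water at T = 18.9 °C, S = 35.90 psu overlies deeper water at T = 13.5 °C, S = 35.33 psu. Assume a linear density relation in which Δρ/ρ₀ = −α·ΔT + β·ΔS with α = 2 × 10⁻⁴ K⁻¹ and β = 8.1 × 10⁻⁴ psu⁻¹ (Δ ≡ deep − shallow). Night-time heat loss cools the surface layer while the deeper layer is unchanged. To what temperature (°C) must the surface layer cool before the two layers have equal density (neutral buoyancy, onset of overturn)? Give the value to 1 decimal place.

Neutral buoyancy requires Δρ = 0, i.e. −α(T_deep − T_surf′) + β(S_deep − S_surf) = 0.
T_surf′ = T_deep − (β/α)·ΔS = 13.5 − (8.1 × 10⁻⁴/2 × 10⁻⁴)·(-0.57) = 15.808 °C.
Cooling required: 18.9 − (15.808) = 3.092 °C.

15.8 °C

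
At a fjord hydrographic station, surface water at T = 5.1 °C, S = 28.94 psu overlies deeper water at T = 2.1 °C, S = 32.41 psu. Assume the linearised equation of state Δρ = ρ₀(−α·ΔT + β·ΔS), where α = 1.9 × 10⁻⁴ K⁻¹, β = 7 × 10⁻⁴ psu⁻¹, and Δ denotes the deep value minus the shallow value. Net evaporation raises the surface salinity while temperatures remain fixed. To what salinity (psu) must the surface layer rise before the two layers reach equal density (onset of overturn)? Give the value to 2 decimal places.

Neutral buoyancy requires −α(T_deep − T_surf) + β(S_deep − S_surf′) = 0.
S_surf′ = S_deep − (α/β)·ΔT = 32.41 − (1.9 × 10⁻⁴/7 × 10⁻⁴)·(-3.0) = 33.2243 psu.
Increase required: 33.2243 − 28.94 = 4.2843 psu.

33.22 psu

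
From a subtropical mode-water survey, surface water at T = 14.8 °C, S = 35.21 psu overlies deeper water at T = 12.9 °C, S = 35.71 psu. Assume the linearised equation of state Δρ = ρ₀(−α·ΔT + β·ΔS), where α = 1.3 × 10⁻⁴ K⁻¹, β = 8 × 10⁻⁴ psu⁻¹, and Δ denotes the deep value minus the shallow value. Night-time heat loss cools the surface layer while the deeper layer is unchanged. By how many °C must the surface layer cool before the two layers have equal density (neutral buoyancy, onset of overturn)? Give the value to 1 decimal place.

5.0 °C

Neutral buoyancy requires Δρ = 0, i.e. −α(T_deep − T_surf′) + β(S_deep − S_surf) = 0.
T_surf′ = T_deep − (β/α)·ΔS = 12.9 − (8 × 10⁻⁴/1.3 × 10⁻⁴)·(+0.50) = 9.823 °C.
Cooling required: 14.8 − (9.823) = 4.977 °C.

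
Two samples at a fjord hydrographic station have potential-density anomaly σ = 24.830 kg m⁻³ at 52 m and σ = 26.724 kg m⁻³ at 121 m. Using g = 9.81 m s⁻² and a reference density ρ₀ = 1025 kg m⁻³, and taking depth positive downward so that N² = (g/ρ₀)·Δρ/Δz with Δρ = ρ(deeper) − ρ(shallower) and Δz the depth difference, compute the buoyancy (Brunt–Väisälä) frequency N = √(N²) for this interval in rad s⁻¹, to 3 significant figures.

0.0162 rad s⁻¹

Δρ = 1026.724 − 1024.830 = 1.894 kg m⁻³ over Δz = 121 − 52 = 69 m.
N² = (9.81/1025) × (1.894/69) = 2.6271 × 10⁻⁴ s⁻².
N = √(2.6271 × 10⁻⁴) = 0.016208 rad s⁻¹ ≈ 0.0162 rad s⁻¹.
Since Δρ > 0 the layer is stably stratified.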